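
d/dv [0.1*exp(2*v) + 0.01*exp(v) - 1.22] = (0.2*exp(v) + 0.01)*exp(v)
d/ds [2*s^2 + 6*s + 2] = 4*s + 6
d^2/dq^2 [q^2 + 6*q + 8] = 2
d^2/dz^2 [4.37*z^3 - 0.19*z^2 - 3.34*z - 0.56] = 26.22*z - 0.38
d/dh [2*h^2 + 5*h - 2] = 4*h + 5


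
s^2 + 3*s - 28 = (s - 4)*(s + 7)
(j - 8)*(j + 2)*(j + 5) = j^3 - j^2 - 46*j - 80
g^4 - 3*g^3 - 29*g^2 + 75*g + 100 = (g - 5)*(g - 4)*(g + 1)*(g + 5)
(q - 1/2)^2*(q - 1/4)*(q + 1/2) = q^4 - 3*q^3/4 - q^2/8 + 3*q/16 - 1/32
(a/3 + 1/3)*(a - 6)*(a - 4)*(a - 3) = a^4/3 - 4*a^3 + 41*a^2/3 - 6*a - 24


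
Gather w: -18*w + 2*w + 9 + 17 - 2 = 24 - 16*w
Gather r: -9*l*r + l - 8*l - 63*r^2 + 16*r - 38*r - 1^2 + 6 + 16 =-7*l - 63*r^2 + r*(-9*l - 22) + 21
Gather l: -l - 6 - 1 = -l - 7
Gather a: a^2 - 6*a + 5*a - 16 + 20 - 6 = a^2 - a - 2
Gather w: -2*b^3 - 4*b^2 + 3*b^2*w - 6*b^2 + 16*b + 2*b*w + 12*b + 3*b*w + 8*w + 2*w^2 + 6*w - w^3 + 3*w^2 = -2*b^3 - 10*b^2 + 28*b - w^3 + 5*w^2 + w*(3*b^2 + 5*b + 14)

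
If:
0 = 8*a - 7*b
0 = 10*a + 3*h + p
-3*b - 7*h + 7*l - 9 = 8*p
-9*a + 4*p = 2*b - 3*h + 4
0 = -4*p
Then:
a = -28/149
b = -32/149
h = 280/447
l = 5695/3129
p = 0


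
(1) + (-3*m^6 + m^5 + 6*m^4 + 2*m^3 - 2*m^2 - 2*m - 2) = -3*m^6 + m^5 + 6*m^4 + 2*m^3 - 2*m^2 - 2*m - 1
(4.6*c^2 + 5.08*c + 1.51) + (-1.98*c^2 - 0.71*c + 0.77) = 2.62*c^2 + 4.37*c + 2.28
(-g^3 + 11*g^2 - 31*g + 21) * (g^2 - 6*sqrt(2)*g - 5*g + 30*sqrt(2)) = -g^5 + 6*sqrt(2)*g^4 + 16*g^4 - 96*sqrt(2)*g^3 - 86*g^3 + 176*g^2 + 516*sqrt(2)*g^2 - 1056*sqrt(2)*g - 105*g + 630*sqrt(2)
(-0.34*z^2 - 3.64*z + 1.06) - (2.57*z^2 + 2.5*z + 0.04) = -2.91*z^2 - 6.14*z + 1.02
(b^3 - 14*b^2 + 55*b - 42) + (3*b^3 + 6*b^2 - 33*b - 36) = 4*b^3 - 8*b^2 + 22*b - 78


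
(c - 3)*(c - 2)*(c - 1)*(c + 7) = c^4 + c^3 - 31*c^2 + 71*c - 42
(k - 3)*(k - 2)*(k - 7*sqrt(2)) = k^3 - 7*sqrt(2)*k^2 - 5*k^2 + 6*k + 35*sqrt(2)*k - 42*sqrt(2)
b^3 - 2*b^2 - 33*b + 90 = (b - 5)*(b - 3)*(b + 6)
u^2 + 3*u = u*(u + 3)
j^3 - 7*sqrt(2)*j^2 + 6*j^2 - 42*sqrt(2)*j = j*(j + 6)*(j - 7*sqrt(2))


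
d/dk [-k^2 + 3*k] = 3 - 2*k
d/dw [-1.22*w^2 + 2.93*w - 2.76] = 2.93 - 2.44*w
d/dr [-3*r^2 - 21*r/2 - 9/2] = -6*r - 21/2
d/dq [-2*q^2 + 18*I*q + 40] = -4*q + 18*I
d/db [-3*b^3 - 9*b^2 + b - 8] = -9*b^2 - 18*b + 1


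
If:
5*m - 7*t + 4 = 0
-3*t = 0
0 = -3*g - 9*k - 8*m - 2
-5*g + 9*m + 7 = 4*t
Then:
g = -1/25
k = 113/225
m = -4/5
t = 0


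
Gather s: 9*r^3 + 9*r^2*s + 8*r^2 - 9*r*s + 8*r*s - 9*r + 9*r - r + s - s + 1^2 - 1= 9*r^3 + 8*r^2 - r + s*(9*r^2 - r)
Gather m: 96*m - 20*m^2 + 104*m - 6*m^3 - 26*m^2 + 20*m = -6*m^3 - 46*m^2 + 220*m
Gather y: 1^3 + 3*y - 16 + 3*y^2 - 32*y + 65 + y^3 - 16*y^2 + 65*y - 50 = y^3 - 13*y^2 + 36*y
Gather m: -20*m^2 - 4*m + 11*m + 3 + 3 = -20*m^2 + 7*m + 6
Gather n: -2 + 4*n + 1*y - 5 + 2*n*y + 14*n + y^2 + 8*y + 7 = n*(2*y + 18) + y^2 + 9*y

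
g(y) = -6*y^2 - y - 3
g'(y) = -12*y - 1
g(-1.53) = -15.52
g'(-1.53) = 17.36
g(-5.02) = -149.18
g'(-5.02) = 59.24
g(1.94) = -27.52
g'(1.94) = -24.28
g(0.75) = -7.12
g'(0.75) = -10.00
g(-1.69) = -18.45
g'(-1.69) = 19.28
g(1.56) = -19.16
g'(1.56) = -19.72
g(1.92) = -27.04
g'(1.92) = -24.04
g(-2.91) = -50.90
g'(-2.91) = 33.92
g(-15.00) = -1338.00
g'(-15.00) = 179.00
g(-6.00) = -213.00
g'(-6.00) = 71.00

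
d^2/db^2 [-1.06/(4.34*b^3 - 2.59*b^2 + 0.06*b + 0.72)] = ((27.6024*b - 5.4908)*(4.34*b^3 - 2.59*b^2 + 0.06*b + 0.72) - 1.06*(13.02*b^2 - 5.18*b + 0.06)*(26.04*b^2 - 10.36*b + 0.12))/(4.34*b^3 - 2.59*b^2 + 0.06*b + 0.72)^3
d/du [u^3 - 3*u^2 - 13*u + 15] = 3*u^2 - 6*u - 13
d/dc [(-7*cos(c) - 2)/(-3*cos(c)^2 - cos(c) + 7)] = (-21*sin(c)^2 + 12*cos(c) + 72)*sin(c)/(3*cos(c)^2 + cos(c) - 7)^2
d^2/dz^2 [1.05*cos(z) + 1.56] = -1.05*cos(z)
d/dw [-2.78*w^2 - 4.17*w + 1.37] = -5.56*w - 4.17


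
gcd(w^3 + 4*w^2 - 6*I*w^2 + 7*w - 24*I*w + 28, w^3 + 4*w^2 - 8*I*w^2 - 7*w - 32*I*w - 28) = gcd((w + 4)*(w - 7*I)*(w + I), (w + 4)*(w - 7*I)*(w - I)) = w^2 + w*(4 - 7*I) - 28*I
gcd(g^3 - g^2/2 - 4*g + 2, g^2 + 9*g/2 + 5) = g + 2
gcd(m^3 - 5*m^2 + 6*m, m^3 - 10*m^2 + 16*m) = m^2 - 2*m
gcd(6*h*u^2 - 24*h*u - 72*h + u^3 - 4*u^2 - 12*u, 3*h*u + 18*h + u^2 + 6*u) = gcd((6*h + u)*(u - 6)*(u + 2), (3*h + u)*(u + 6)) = 1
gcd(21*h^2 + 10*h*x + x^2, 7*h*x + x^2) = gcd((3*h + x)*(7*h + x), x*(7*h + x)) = 7*h + x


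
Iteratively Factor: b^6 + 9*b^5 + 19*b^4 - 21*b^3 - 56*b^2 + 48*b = (b - 1)*(b^5 + 10*b^4 + 29*b^3 + 8*b^2 - 48*b) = (b - 1)*(b + 3)*(b^4 + 7*b^3 + 8*b^2 - 16*b) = (b - 1)*(b + 3)*(b + 4)*(b^3 + 3*b^2 - 4*b) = (b - 1)*(b + 3)*(b + 4)^2*(b^2 - b) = (b - 1)^2*(b + 3)*(b + 4)^2*(b)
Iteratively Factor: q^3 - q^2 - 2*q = (q + 1)*(q^2 - 2*q) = (q - 2)*(q + 1)*(q)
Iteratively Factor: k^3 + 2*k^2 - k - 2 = (k + 2)*(k^2 - 1) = (k + 1)*(k + 2)*(k - 1)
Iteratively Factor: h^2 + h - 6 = (h - 2)*(h + 3)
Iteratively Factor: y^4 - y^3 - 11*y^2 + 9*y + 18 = (y + 3)*(y^3 - 4*y^2 + y + 6) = (y + 1)*(y + 3)*(y^2 - 5*y + 6) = (y - 2)*(y + 1)*(y + 3)*(y - 3)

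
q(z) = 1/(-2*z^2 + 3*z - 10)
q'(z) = (4*z - 3)/(-2*z^2 + 3*z - 10)^2 = (4*z - 3)/(2*z^2 - 3*z + 10)^2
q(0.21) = -0.11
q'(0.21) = -0.02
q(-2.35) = -0.04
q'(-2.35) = -0.02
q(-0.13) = -0.10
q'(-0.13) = -0.03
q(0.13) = -0.10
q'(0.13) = -0.03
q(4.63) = -0.03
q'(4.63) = 0.01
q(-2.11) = -0.04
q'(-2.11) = -0.02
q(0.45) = -0.11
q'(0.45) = -0.01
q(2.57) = -0.06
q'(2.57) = 0.03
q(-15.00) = 0.00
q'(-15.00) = 0.00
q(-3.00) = -0.03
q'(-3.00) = -0.01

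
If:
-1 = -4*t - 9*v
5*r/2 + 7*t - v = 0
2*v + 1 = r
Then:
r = 81/47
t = -53/94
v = 17/47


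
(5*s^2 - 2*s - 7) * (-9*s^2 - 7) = -45*s^4 + 18*s^3 + 28*s^2 + 14*s + 49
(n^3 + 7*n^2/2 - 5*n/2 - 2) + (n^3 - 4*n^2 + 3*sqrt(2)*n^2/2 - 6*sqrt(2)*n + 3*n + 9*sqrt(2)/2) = 2*n^3 - n^2/2 + 3*sqrt(2)*n^2/2 - 6*sqrt(2)*n + n/2 - 2 + 9*sqrt(2)/2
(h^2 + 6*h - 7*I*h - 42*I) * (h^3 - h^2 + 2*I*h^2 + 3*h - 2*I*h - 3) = h^5 + 5*h^4 - 5*I*h^4 + 11*h^3 - 25*I*h^3 + 85*h^2 + 9*I*h^2 - 102*h - 105*I*h + 126*I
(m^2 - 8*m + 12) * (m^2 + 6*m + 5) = m^4 - 2*m^3 - 31*m^2 + 32*m + 60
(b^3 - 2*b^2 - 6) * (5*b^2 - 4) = 5*b^5 - 10*b^4 - 4*b^3 - 22*b^2 + 24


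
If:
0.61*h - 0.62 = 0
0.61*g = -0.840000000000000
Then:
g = -1.38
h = 1.02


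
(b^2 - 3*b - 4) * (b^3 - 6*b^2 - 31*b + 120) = b^5 - 9*b^4 - 17*b^3 + 237*b^2 - 236*b - 480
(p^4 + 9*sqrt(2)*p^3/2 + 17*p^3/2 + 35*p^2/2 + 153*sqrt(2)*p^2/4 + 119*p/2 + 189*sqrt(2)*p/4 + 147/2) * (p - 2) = p^5 + 9*sqrt(2)*p^4/2 + 13*p^4/2 + p^3/2 + 117*sqrt(2)*p^3/4 - 117*sqrt(2)*p^2/4 + 49*p^2/2 - 189*sqrt(2)*p/2 - 91*p/2 - 147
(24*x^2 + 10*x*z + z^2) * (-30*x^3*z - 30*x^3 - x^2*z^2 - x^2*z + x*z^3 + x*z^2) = -720*x^5*z - 720*x^5 - 324*x^4*z^2 - 324*x^4*z - 16*x^3*z^3 - 16*x^3*z^2 + 9*x^2*z^4 + 9*x^2*z^3 + x*z^5 + x*z^4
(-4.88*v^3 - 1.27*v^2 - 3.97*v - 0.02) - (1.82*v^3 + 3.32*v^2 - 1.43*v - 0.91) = -6.7*v^3 - 4.59*v^2 - 2.54*v + 0.89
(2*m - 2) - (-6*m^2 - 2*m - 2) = 6*m^2 + 4*m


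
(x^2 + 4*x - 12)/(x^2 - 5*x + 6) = (x + 6)/(x - 3)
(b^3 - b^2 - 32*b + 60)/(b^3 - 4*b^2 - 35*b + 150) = (b - 2)/(b - 5)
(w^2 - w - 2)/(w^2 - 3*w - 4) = (w - 2)/(w - 4)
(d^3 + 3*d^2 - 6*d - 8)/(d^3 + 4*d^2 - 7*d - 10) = (d + 4)/(d + 5)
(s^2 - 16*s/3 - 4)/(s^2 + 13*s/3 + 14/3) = (3*s^2 - 16*s - 12)/(3*s^2 + 13*s + 14)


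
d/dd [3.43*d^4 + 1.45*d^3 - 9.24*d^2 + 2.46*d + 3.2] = 13.72*d^3 + 4.35*d^2 - 18.48*d + 2.46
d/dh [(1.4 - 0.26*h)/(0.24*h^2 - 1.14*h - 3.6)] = (0.0624*h^2 - 0.672*h + 2.532)/(0.0576*h^4 - 0.5472*h^3 - 0.4284*h^2 + 8.208*h + 12.96)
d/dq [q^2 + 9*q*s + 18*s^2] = 2*q + 9*s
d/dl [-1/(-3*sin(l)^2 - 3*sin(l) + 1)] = -3*(2*sin(l) + 1)*cos(l)/(3*sin(l)^2 + 3*sin(l) - 1)^2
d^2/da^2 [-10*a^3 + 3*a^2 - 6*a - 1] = 6 - 60*a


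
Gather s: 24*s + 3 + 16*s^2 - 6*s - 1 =16*s^2 + 18*s + 2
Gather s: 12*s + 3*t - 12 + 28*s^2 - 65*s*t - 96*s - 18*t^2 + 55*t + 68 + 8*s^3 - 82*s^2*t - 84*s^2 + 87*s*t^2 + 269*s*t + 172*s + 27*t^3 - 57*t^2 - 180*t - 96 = 8*s^3 + s^2*(-82*t - 56) + s*(87*t^2 + 204*t + 88) + 27*t^3 - 75*t^2 - 122*t - 40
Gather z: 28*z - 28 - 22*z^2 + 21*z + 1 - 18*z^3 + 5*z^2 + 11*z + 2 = -18*z^3 - 17*z^2 + 60*z - 25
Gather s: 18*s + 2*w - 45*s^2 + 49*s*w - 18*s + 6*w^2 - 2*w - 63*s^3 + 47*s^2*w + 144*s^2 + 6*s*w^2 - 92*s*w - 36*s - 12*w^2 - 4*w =-63*s^3 + s^2*(47*w + 99) + s*(6*w^2 - 43*w - 36) - 6*w^2 - 4*w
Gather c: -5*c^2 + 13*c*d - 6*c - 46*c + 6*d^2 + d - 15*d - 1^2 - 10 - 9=-5*c^2 + c*(13*d - 52) + 6*d^2 - 14*d - 20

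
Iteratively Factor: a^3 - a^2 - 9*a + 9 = (a - 1)*(a^2 - 9) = (a - 3)*(a - 1)*(a + 3)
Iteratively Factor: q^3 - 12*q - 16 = (q + 2)*(q^2 - 2*q - 8) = (q + 2)^2*(q - 4)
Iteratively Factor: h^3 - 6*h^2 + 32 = (h - 4)*(h^2 - 2*h - 8) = (h - 4)^2*(h + 2)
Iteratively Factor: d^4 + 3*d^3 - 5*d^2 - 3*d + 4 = (d - 1)*(d^3 + 4*d^2 - d - 4) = (d - 1)^2*(d^2 + 5*d + 4) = (d - 1)^2*(d + 1)*(d + 4)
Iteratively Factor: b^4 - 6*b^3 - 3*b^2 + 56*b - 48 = (b - 4)*(b^3 - 2*b^2 - 11*b + 12) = (b - 4)*(b - 1)*(b^2 - b - 12) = (b - 4)^2*(b - 1)*(b + 3)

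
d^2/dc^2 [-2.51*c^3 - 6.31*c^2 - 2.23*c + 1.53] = -15.06*c - 12.62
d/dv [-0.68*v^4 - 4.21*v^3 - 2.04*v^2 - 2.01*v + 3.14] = -2.72*v^3 - 12.63*v^2 - 4.08*v - 2.01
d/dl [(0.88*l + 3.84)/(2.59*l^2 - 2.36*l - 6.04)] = (-2.2792*l^2 - 19.8912*l + 3.7472)/(6.7081*l^4 - 12.2248*l^3 - 25.7176*l^2 + 28.5088*l + 36.4816)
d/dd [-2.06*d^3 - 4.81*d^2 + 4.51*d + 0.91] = -6.18*d^2 - 9.62*d + 4.51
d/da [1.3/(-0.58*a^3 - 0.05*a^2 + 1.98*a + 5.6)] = (2.262*a^2 + 0.13*a - 2.574)/(0.58*a^3 + 0.05*a^2 - 1.98*a - 5.6)^2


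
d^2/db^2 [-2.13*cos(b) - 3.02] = 2.13*cos(b)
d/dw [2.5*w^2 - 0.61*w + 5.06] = 5.0*w - 0.61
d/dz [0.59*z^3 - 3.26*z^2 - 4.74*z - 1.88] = 1.77*z^2 - 6.52*z - 4.74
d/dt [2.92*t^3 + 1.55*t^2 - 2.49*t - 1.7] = 8.76*t^2 + 3.1*t - 2.49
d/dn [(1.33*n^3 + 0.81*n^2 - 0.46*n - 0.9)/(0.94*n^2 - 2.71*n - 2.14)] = (1.2502*n^4 - 7.2086*n^3 - 10.3013*n^2 - 1.7748*n - 1.4546)/(0.8836*n^4 - 5.0948*n^3 + 3.3209*n^2 + 11.5988*n + 4.5796)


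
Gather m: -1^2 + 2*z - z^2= -z^2 + 2*z - 1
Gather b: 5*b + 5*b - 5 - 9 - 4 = 10*b - 18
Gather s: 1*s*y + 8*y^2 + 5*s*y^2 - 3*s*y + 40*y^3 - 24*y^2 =s*(5*y^2 - 2*y) + 40*y^3 - 16*y^2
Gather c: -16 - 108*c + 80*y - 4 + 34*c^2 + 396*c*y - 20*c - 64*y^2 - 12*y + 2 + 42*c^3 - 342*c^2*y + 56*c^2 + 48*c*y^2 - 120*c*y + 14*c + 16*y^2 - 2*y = 42*c^3 + c^2*(90 - 342*y) + c*(48*y^2 + 276*y - 114) - 48*y^2 + 66*y - 18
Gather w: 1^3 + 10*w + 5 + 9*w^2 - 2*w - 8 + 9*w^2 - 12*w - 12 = 18*w^2 - 4*w - 14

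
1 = 1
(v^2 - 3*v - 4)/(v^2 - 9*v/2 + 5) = 2*(v^2 - 3*v - 4)/(2*v^2 - 9*v + 10)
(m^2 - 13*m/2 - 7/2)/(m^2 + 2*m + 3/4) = 2*(m - 7)/(2*m + 3)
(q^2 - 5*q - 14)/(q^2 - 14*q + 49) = (q + 2)/(q - 7)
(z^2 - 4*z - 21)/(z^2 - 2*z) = (z^2 - 4*z - 21)/(z*(z - 2))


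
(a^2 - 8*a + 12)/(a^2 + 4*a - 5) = (a^2 - 8*a + 12)/(a^2 + 4*a - 5)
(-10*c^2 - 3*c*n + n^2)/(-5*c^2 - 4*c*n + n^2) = (2*c + n)/(c + n)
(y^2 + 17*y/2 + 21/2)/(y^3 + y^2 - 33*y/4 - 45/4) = 2*(y + 7)/(2*y^2 - y - 15)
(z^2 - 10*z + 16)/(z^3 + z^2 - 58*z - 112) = (z - 2)/(z^2 + 9*z + 14)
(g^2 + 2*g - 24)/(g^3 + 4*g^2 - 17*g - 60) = (g + 6)/(g^2 + 8*g + 15)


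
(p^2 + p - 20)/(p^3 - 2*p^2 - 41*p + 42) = (p^2 + p - 20)/(p^3 - 2*p^2 - 41*p + 42)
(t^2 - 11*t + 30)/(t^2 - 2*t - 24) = (t - 5)/(t + 4)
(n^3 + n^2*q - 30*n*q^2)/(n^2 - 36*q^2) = n*(-n + 5*q)/(-n + 6*q)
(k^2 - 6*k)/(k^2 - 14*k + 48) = k/(k - 8)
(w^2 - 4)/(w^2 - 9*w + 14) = (w + 2)/(w - 7)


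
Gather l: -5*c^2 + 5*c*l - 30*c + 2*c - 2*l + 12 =-5*c^2 - 28*c + l*(5*c - 2) + 12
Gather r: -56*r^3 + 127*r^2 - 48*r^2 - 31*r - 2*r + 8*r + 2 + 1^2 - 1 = -56*r^3 + 79*r^2 - 25*r + 2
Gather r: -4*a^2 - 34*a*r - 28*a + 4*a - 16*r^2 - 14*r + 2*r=-4*a^2 - 24*a - 16*r^2 + r*(-34*a - 12)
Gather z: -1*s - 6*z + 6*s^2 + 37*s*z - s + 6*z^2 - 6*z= 6*s^2 - 2*s + 6*z^2 + z*(37*s - 12)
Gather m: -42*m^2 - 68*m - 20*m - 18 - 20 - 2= -42*m^2 - 88*m - 40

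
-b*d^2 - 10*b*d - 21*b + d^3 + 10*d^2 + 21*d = (-b + d)*(d + 3)*(d + 7)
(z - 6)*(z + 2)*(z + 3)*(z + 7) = z^4 + 6*z^3 - 31*z^2 - 204*z - 252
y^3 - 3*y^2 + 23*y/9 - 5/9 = (y - 5/3)*(y - 1)*(y - 1/3)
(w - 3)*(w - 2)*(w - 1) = w^3 - 6*w^2 + 11*w - 6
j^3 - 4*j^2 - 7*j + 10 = (j - 5)*(j - 1)*(j + 2)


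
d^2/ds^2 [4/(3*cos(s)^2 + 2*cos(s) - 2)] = 2*(-72*sin(s)^4 + 92*sin(s)^2 + 37*cos(s) - 9*cos(3*s) + 20)/(-3*sin(s)^2 + 2*cos(s) + 1)^3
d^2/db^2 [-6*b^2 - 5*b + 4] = -12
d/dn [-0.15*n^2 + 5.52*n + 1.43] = 5.52 - 0.3*n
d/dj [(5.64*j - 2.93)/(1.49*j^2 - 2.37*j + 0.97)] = (-8.4036*j^2 + 8.7314*j - 1.4733)/(2.2201*j^4 - 7.0626*j^3 + 8.5075*j^2 - 4.5978*j + 0.9409)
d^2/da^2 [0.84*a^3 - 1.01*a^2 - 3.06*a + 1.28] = 5.04*a - 2.02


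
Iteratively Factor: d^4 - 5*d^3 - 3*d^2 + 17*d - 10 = (d - 5)*(d^3 - 3*d + 2) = (d - 5)*(d + 2)*(d^2 - 2*d + 1) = (d - 5)*(d - 1)*(d + 2)*(d - 1)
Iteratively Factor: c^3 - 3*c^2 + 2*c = (c - 2)*(c^2 - c) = (c - 2)*(c - 1)*(c)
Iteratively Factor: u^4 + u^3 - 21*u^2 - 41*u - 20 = (u + 1)*(u^3 - 21*u - 20) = (u - 5)*(u + 1)*(u^2 + 5*u + 4) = (u - 5)*(u + 1)*(u + 4)*(u + 1)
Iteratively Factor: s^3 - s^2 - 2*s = (s)*(s^2 - s - 2) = s*(s + 1)*(s - 2)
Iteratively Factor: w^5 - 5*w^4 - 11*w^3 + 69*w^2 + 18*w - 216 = (w - 4)*(w^4 - w^3 - 15*w^2 + 9*w + 54) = (w - 4)*(w - 3)*(w^3 + 2*w^2 - 9*w - 18) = (w - 4)*(w - 3)*(w + 2)*(w^2 - 9) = (w - 4)*(w - 3)^2*(w + 2)*(w + 3)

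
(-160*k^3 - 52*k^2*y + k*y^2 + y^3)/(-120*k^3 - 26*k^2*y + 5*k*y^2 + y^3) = (-40*k^2 - 3*k*y + y^2)/(-30*k^2 + k*y + y^2)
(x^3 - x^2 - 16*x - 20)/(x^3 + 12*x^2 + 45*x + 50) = (x^2 - 3*x - 10)/(x^2 + 10*x + 25)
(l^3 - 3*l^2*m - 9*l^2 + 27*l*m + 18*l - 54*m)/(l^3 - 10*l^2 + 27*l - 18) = (l - 3*m)/(l - 1)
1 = 1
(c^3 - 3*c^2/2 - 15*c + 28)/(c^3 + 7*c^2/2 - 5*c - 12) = (2*c - 7)/(2*c + 3)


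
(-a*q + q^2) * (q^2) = -a*q^3 + q^4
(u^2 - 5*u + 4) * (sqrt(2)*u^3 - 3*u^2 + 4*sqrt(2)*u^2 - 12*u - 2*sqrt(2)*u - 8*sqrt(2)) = sqrt(2)*u^5 - 3*u^4 - sqrt(2)*u^4 - 18*sqrt(2)*u^3 + 3*u^3 + 18*sqrt(2)*u^2 + 48*u^2 - 48*u + 32*sqrt(2)*u - 32*sqrt(2)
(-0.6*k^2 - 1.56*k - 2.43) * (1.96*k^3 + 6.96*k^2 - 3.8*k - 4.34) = -1.176*k^5 - 7.2336*k^4 - 13.3404*k^3 - 8.3808*k^2 + 16.0044*k + 10.5462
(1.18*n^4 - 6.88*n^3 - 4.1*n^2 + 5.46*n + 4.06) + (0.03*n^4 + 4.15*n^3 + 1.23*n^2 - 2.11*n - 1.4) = 1.21*n^4 - 2.73*n^3 - 2.87*n^2 + 3.35*n + 2.66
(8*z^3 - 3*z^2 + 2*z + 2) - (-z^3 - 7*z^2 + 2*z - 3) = 9*z^3 + 4*z^2 + 5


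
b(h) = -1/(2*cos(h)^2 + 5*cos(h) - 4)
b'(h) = -(4*sin(h)*cos(h) + 5*sin(h))/(2*cos(h)^2 + 5*cos(h) - 4)^2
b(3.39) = 0.14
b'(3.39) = 0.01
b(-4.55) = 0.21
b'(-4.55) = -0.19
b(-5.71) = -0.62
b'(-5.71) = -1.74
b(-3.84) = 0.15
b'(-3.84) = -0.03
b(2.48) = 0.15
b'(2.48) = -0.03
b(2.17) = 0.16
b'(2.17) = -0.06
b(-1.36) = 0.35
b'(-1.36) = 0.69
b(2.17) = 0.16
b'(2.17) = -0.06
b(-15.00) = 0.15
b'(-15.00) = 0.03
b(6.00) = -0.38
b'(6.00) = 0.35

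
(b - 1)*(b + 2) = b^2 + b - 2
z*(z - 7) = z^2 - 7*z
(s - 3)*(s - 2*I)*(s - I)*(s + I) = s^4 - 3*s^3 - 2*I*s^3 + s^2 + 6*I*s^2 - 3*s - 2*I*s + 6*I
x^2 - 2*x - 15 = (x - 5)*(x + 3)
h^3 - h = h*(h - 1)*(h + 1)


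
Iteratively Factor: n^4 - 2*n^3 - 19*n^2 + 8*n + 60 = (n - 2)*(n^3 - 19*n - 30) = (n - 2)*(n + 2)*(n^2 - 2*n - 15) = (n - 5)*(n - 2)*(n + 2)*(n + 3)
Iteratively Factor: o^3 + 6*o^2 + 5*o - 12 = (o + 4)*(o^2 + 2*o - 3) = (o - 1)*(o + 4)*(o + 3)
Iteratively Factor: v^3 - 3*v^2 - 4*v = (v - 4)*(v^2 + v) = v*(v - 4)*(v + 1)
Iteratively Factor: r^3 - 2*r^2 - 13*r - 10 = (r + 1)*(r^2 - 3*r - 10) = (r + 1)*(r + 2)*(r - 5)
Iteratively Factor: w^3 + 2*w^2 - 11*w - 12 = (w - 3)*(w^2 + 5*w + 4) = (w - 3)*(w + 4)*(w + 1)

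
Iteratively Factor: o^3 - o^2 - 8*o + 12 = (o - 2)*(o^2 + o - 6) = (o - 2)*(o + 3)*(o - 2)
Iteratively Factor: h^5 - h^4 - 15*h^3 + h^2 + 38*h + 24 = (h - 4)*(h^4 + 3*h^3 - 3*h^2 - 11*h - 6) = (h - 4)*(h - 2)*(h^3 + 5*h^2 + 7*h + 3) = (h - 4)*(h - 2)*(h + 1)*(h^2 + 4*h + 3) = (h - 4)*(h - 2)*(h + 1)*(h + 3)*(h + 1)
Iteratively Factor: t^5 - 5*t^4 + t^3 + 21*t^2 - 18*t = (t - 1)*(t^4 - 4*t^3 - 3*t^2 + 18*t) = t*(t - 1)*(t^3 - 4*t^2 - 3*t + 18) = t*(t - 1)*(t + 2)*(t^2 - 6*t + 9) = t*(t - 3)*(t - 1)*(t + 2)*(t - 3)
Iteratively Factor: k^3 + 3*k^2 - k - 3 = (k + 1)*(k^2 + 2*k - 3) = (k + 1)*(k + 3)*(k - 1)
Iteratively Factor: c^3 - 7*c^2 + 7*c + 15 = (c - 3)*(c^2 - 4*c - 5) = (c - 3)*(c + 1)*(c - 5)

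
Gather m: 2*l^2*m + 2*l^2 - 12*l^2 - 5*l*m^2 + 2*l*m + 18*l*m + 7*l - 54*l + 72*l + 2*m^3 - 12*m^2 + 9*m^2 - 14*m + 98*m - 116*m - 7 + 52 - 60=-10*l^2 + 25*l + 2*m^3 + m^2*(-5*l - 3) + m*(2*l^2 + 20*l - 32) - 15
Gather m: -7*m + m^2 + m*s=m^2 + m*(s - 7)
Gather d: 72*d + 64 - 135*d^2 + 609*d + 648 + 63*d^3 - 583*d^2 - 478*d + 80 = 63*d^3 - 718*d^2 + 203*d + 792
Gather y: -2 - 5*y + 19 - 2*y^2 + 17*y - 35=-2*y^2 + 12*y - 18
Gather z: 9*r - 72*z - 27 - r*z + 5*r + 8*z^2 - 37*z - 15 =14*r + 8*z^2 + z*(-r - 109) - 42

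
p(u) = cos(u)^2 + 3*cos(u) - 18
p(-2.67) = -19.88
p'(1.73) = -2.65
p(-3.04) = -19.99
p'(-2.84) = 0.32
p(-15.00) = -19.70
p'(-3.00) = 0.14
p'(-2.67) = 0.55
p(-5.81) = -14.54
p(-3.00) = -19.99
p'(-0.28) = 1.36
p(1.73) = -18.45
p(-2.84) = -19.95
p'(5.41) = 3.28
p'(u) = -2*sin(u)*cos(u) - 3*sin(u)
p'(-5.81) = -2.18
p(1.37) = -17.36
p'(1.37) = -3.33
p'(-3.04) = 0.10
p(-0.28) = -14.19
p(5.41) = -15.66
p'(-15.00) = 0.96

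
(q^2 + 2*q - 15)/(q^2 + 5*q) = (q - 3)/q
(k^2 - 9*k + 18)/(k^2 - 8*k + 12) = (k - 3)/(k - 2)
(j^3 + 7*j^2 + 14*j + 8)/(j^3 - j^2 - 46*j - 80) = (j^2 + 5*j + 4)/(j^2 - 3*j - 40)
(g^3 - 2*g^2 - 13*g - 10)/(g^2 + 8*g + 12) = (g^2 - 4*g - 5)/(g + 6)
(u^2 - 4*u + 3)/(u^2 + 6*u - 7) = (u - 3)/(u + 7)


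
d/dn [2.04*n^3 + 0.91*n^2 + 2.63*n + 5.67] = 6.12*n^2 + 1.82*n + 2.63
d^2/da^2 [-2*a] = 0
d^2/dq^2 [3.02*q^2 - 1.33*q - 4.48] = 6.04000000000000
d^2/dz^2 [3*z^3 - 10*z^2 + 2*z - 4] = 18*z - 20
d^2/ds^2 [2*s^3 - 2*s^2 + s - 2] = 12*s - 4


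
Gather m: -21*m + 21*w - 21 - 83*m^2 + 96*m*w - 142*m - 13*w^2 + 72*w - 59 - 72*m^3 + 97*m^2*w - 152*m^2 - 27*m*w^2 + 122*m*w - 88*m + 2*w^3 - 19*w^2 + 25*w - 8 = -72*m^3 + m^2*(97*w - 235) + m*(-27*w^2 + 218*w - 251) + 2*w^3 - 32*w^2 + 118*w - 88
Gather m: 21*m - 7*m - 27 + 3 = 14*m - 24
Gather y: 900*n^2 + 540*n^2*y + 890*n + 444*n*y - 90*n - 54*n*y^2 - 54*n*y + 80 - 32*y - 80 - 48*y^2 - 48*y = 900*n^2 + 800*n + y^2*(-54*n - 48) + y*(540*n^2 + 390*n - 80)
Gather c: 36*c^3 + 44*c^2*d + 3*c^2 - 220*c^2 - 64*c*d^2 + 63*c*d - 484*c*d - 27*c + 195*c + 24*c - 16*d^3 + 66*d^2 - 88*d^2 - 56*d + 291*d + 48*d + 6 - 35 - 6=36*c^3 + c^2*(44*d - 217) + c*(-64*d^2 - 421*d + 192) - 16*d^3 - 22*d^2 + 283*d - 35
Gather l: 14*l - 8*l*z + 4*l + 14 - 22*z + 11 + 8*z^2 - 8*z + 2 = l*(18 - 8*z) + 8*z^2 - 30*z + 27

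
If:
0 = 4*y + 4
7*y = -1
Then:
No Solution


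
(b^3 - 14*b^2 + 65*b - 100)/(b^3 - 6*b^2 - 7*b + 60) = (b - 5)/(b + 3)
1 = 1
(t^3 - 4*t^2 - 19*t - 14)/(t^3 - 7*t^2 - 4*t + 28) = (t + 1)/(t - 2)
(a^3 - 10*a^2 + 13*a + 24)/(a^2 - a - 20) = (-a^3 + 10*a^2 - 13*a - 24)/(-a^2 + a + 20)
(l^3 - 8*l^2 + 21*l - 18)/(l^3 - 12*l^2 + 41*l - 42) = (l - 3)/(l - 7)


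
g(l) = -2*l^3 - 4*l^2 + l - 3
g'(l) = -6*l^2 - 8*l + 1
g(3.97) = -187.22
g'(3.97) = -125.33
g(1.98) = -32.23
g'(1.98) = -38.36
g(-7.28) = 549.38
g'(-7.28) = -258.75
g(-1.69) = -6.46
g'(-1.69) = -2.62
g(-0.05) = -3.06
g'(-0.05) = 1.38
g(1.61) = -20.10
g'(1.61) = -27.43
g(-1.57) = -6.69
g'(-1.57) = -1.23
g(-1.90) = -5.62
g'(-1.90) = -5.46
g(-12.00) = 2865.00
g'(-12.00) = -767.00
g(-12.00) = 2865.00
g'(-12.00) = -767.00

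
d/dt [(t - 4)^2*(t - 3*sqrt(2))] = (t - 4)*(3*t - 6*sqrt(2) - 4)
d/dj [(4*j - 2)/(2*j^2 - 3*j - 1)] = 2*(-4*j^2 + 4*j - 5)/(4*j^4 - 12*j^3 + 5*j^2 + 6*j + 1)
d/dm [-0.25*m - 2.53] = -0.250000000000000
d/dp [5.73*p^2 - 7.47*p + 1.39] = 11.46*p - 7.47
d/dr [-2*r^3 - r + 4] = -6*r^2 - 1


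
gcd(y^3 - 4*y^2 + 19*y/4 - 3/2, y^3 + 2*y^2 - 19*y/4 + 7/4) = y - 1/2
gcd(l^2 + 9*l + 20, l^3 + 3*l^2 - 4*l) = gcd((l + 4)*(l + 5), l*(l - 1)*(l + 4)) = l + 4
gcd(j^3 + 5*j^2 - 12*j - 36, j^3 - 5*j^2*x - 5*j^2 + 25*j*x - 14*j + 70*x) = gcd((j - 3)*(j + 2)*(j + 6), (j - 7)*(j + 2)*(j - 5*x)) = j + 2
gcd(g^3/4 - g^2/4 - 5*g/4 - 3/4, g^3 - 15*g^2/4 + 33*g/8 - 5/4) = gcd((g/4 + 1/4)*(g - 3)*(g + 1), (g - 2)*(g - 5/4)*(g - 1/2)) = 1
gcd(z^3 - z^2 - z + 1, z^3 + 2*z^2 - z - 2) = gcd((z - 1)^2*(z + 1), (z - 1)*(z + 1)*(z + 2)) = z^2 - 1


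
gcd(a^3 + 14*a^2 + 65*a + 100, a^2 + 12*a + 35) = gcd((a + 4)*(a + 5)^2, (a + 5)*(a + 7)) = a + 5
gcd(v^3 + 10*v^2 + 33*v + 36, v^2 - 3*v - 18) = v + 3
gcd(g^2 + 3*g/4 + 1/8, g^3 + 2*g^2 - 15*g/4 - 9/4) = g + 1/2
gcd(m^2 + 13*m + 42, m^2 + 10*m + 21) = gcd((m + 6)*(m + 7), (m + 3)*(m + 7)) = m + 7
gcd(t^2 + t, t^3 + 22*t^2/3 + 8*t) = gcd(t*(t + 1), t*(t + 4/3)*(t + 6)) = t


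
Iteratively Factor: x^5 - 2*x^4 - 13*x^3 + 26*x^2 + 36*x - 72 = (x - 2)*(x^4 - 13*x^2 + 36) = (x - 3)*(x - 2)*(x^3 + 3*x^2 - 4*x - 12) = (x - 3)*(x - 2)^2*(x^2 + 5*x + 6) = (x - 3)*(x - 2)^2*(x + 2)*(x + 3)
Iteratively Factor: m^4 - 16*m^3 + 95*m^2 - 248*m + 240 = (m - 3)*(m^3 - 13*m^2 + 56*m - 80) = (m - 5)*(m - 3)*(m^2 - 8*m + 16) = (m - 5)*(m - 4)*(m - 3)*(m - 4)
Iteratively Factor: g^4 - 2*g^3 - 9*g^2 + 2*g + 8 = (g + 1)*(g^3 - 3*g^2 - 6*g + 8) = (g + 1)*(g + 2)*(g^2 - 5*g + 4) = (g - 1)*(g + 1)*(g + 2)*(g - 4)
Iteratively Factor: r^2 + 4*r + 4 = (r + 2)*(r + 2)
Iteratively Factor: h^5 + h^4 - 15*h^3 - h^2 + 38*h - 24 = (h - 1)*(h^4 + 2*h^3 - 13*h^2 - 14*h + 24) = (h - 1)*(h + 2)*(h^3 - 13*h + 12) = (h - 3)*(h - 1)*(h + 2)*(h^2 + 3*h - 4) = (h - 3)*(h - 1)^2*(h + 2)*(h + 4)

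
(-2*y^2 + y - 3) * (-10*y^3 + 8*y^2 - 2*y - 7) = 20*y^5 - 26*y^4 + 42*y^3 - 12*y^2 - y + 21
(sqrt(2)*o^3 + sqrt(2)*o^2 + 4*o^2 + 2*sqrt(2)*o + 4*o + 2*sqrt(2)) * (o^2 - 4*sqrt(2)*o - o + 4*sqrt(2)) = sqrt(2)*o^5 - 4*o^4 - 15*sqrt(2)*o^3 - 12*o^2 + 14*sqrt(2)*o + 16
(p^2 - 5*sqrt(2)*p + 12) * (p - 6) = p^3 - 5*sqrt(2)*p^2 - 6*p^2 + 12*p + 30*sqrt(2)*p - 72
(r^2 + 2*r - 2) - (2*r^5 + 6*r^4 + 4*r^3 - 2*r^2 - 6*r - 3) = -2*r^5 - 6*r^4 - 4*r^3 + 3*r^2 + 8*r + 1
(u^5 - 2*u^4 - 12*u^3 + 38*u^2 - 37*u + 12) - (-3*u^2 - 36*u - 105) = u^5 - 2*u^4 - 12*u^3 + 41*u^2 - u + 117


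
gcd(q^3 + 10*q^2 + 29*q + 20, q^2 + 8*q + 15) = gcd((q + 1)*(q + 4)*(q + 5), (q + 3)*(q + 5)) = q + 5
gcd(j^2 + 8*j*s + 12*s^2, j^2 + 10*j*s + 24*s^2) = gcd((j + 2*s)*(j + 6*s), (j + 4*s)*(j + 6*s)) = j + 6*s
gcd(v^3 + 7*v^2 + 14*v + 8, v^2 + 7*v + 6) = v + 1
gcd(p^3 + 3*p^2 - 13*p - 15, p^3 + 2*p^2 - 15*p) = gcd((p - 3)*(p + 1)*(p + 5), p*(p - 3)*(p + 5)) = p^2 + 2*p - 15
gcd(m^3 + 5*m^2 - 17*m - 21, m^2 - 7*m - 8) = m + 1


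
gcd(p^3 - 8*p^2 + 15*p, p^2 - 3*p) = p^2 - 3*p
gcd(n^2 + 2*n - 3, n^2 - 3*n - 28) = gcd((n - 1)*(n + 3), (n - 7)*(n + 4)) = 1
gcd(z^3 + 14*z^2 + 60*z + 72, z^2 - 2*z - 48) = z + 6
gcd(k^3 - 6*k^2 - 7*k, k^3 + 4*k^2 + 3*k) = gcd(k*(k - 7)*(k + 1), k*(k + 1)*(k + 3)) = k^2 + k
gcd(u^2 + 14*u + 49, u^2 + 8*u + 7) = u + 7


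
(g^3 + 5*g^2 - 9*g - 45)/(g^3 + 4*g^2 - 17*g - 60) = (g - 3)/(g - 4)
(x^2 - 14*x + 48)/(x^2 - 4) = (x^2 - 14*x + 48)/(x^2 - 4)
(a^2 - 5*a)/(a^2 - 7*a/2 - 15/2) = 2*a/(2*a + 3)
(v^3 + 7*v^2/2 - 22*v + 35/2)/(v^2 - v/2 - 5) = (v^2 + 6*v - 7)/(v + 2)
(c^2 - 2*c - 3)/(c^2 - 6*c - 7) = (c - 3)/(c - 7)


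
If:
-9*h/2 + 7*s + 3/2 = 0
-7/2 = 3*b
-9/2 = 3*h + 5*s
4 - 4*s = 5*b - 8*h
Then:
No Solution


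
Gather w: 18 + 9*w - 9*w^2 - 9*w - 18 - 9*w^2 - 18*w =-18*w^2 - 18*w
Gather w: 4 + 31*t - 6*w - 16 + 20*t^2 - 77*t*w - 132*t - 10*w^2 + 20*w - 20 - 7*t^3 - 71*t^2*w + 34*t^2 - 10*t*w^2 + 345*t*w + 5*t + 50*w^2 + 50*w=-7*t^3 + 54*t^2 - 96*t + w^2*(40 - 10*t) + w*(-71*t^2 + 268*t + 64) - 32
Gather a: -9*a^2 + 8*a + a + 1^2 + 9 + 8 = -9*a^2 + 9*a + 18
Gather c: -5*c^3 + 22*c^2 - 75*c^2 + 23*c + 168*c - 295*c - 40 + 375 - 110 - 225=-5*c^3 - 53*c^2 - 104*c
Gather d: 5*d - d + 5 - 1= 4*d + 4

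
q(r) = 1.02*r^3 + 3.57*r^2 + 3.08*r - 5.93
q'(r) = 3.06*r^2 + 7.14*r + 3.08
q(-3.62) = -18.68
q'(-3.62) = 17.33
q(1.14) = 3.73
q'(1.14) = 15.20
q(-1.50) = -5.96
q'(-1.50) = -0.74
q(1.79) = 16.87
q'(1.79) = 25.67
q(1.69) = 14.39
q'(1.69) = 23.89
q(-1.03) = -6.43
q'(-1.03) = -1.03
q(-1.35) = -6.09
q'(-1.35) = -0.98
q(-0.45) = -6.69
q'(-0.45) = 0.49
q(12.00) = 2307.67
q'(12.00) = 529.40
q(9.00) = 1054.54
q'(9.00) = 315.20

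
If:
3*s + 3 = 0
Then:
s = -1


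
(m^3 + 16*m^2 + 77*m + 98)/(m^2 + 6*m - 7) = (m^2 + 9*m + 14)/(m - 1)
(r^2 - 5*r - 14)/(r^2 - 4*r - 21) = (r + 2)/(r + 3)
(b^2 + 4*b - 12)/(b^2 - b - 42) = (b - 2)/(b - 7)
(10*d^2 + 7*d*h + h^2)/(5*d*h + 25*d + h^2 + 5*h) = (2*d + h)/(h + 5)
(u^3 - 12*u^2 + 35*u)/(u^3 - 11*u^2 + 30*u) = (u - 7)/(u - 6)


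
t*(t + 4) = t^2 + 4*t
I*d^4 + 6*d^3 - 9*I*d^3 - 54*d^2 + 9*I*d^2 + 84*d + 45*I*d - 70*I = (d - 7)*(d - 2)*(d - 5*I)*(I*d + 1)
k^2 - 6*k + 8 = (k - 4)*(k - 2)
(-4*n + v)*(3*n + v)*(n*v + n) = -12*n^3*v - 12*n^3 - n^2*v^2 - n^2*v + n*v^3 + n*v^2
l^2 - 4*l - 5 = (l - 5)*(l + 1)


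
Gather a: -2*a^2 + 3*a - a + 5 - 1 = -2*a^2 + 2*a + 4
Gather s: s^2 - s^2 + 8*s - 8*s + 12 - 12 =0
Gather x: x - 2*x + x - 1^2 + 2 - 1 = 0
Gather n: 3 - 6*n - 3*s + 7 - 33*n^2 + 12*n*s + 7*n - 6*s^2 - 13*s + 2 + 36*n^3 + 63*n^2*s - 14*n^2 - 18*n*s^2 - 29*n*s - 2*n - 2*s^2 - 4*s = 36*n^3 + n^2*(63*s - 47) + n*(-18*s^2 - 17*s - 1) - 8*s^2 - 20*s + 12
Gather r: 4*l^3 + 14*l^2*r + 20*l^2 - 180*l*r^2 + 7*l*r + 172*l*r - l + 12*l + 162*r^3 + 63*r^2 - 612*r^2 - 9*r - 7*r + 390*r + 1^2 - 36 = 4*l^3 + 20*l^2 + 11*l + 162*r^3 + r^2*(-180*l - 549) + r*(14*l^2 + 179*l + 374) - 35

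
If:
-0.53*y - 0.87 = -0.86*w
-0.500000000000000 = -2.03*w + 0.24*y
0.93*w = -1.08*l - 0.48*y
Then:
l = 0.63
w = 0.06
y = -1.54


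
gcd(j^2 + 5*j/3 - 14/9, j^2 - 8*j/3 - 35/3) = j + 7/3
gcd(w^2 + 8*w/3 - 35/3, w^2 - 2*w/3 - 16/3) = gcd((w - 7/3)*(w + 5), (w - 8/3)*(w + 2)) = 1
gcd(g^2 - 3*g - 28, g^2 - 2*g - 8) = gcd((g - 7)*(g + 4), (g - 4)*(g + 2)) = 1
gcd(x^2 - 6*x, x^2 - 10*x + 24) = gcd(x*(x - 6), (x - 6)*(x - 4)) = x - 6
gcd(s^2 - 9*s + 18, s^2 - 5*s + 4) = 1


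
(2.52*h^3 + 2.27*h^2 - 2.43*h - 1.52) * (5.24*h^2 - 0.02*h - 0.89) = 13.2048*h^5 + 11.8444*h^4 - 15.0214*h^3 - 9.9365*h^2 + 2.1931*h + 1.3528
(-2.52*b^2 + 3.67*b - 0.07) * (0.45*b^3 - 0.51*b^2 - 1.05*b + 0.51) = -1.134*b^5 + 2.9367*b^4 + 0.7428*b^3 - 5.103*b^2 + 1.9452*b - 0.0357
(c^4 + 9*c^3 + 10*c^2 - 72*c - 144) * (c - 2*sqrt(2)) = c^5 - 2*sqrt(2)*c^4 + 9*c^4 - 18*sqrt(2)*c^3 + 10*c^3 - 72*c^2 - 20*sqrt(2)*c^2 - 144*c + 144*sqrt(2)*c + 288*sqrt(2)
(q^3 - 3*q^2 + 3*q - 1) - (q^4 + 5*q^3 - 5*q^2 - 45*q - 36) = -q^4 - 4*q^3 + 2*q^2 + 48*q + 35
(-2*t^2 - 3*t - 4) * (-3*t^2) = 6*t^4 + 9*t^3 + 12*t^2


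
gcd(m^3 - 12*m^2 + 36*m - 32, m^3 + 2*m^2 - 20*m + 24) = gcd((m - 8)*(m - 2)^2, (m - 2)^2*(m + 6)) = m^2 - 4*m + 4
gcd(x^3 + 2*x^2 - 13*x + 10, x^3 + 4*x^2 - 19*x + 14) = x^2 - 3*x + 2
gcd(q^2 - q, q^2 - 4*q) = q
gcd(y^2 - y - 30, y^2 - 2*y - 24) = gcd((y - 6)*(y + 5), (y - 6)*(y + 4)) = y - 6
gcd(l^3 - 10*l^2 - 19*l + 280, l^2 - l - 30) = l + 5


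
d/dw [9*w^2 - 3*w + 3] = 18*w - 3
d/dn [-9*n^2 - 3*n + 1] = -18*n - 3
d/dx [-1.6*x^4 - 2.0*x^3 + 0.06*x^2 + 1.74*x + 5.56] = -6.4*x^3 - 6.0*x^2 + 0.12*x + 1.74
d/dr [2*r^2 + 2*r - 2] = 4*r + 2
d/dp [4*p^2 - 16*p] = 8*p - 16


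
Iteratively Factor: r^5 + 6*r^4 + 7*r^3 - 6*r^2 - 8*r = (r + 1)*(r^4 + 5*r^3 + 2*r^2 - 8*r) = (r + 1)*(r + 4)*(r^3 + r^2 - 2*r) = r*(r + 1)*(r + 4)*(r^2 + r - 2) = r*(r - 1)*(r + 1)*(r + 4)*(r + 2)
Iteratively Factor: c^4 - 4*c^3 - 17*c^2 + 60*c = (c)*(c^3 - 4*c^2 - 17*c + 60) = c*(c + 4)*(c^2 - 8*c + 15) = c*(c - 3)*(c + 4)*(c - 5)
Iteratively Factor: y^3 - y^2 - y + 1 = (y - 1)*(y^2 - 1) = (y - 1)*(y + 1)*(y - 1)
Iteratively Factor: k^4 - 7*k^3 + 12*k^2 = (k)*(k^3 - 7*k^2 + 12*k) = k*(k - 4)*(k^2 - 3*k) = k*(k - 4)*(k - 3)*(k)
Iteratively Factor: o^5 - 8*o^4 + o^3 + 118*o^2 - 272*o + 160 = (o + 4)*(o^4 - 12*o^3 + 49*o^2 - 78*o + 40) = (o - 2)*(o + 4)*(o^3 - 10*o^2 + 29*o - 20) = (o - 4)*(o - 2)*(o + 4)*(o^2 - 6*o + 5) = (o - 4)*(o - 2)*(o - 1)*(o + 4)*(o - 5)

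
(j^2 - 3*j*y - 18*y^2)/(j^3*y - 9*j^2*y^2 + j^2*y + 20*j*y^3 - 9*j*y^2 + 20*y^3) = (j^2 - 3*j*y - 18*y^2)/(y*(j^3 - 9*j^2*y + j^2 + 20*j*y^2 - 9*j*y + 20*y^2))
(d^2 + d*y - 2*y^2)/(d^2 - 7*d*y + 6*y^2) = (-d - 2*y)/(-d + 6*y)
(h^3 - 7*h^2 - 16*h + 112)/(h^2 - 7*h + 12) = (h^2 - 3*h - 28)/(h - 3)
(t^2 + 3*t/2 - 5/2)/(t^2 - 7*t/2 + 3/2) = (2*t^2 + 3*t - 5)/(2*t^2 - 7*t + 3)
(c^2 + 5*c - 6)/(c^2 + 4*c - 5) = (c + 6)/(c + 5)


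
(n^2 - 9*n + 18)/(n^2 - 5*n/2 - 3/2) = 2*(n - 6)/(2*n + 1)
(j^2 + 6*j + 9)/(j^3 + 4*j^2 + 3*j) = (j + 3)/(j*(j + 1))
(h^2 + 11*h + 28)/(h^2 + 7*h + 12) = (h + 7)/(h + 3)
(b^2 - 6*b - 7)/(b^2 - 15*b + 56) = (b + 1)/(b - 8)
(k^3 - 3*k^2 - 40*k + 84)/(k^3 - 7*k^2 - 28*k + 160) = (k^3 - 3*k^2 - 40*k + 84)/(k^3 - 7*k^2 - 28*k + 160)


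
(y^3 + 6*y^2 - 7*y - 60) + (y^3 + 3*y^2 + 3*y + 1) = 2*y^3 + 9*y^2 - 4*y - 59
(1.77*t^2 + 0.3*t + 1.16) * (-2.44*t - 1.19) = -4.3188*t^3 - 2.8383*t^2 - 3.1874*t - 1.3804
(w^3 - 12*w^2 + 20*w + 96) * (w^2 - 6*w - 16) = w^5 - 18*w^4 + 76*w^3 + 168*w^2 - 896*w - 1536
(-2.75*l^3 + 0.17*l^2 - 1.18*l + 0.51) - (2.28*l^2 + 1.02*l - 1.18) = -2.75*l^3 - 2.11*l^2 - 2.2*l + 1.69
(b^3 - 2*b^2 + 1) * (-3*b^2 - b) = -3*b^5 + 5*b^4 + 2*b^3 - 3*b^2 - b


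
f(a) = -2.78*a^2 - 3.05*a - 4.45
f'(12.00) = -69.77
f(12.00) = -441.37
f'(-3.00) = 13.63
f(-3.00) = -20.32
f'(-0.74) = 1.06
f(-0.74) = -3.72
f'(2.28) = -15.73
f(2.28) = -25.86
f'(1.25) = -10.00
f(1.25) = -12.61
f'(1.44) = -11.06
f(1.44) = -14.61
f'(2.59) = -17.45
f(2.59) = -31.00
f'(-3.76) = 17.86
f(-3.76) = -32.28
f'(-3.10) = 14.19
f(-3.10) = -21.71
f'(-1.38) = 4.62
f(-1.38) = -5.54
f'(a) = -5.56*a - 3.05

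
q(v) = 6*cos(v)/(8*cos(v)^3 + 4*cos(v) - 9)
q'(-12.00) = 89.70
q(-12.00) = -6.19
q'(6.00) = -10.51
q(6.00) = 3.00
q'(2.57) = -0.01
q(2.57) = 0.29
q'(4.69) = -0.65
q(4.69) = 0.01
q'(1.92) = 0.41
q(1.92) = 0.19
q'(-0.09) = -1.60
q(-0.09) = 2.07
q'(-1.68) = -0.60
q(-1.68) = 0.07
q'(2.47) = 0.02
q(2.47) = 0.29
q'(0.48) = 3265.91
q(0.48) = 40.69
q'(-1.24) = -0.98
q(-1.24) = -0.26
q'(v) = 6*(24*sin(v)*cos(v)^2 + 4*sin(v))*cos(v)/(8*cos(v)^3 + 4*cos(v) - 9)^2 - 6*sin(v)/(8*cos(v)^3 + 4*cos(v) - 9) = 6*(16*cos(v)^3 + 9)*sin(v)/(8*cos(v)^3 + 4*cos(v) - 9)^2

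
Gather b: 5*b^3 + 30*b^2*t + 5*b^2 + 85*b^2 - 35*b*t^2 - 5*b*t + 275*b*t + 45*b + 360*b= 5*b^3 + b^2*(30*t + 90) + b*(-35*t^2 + 270*t + 405)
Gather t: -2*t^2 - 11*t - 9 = -2*t^2 - 11*t - 9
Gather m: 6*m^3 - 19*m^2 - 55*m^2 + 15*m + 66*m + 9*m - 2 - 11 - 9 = 6*m^3 - 74*m^2 + 90*m - 22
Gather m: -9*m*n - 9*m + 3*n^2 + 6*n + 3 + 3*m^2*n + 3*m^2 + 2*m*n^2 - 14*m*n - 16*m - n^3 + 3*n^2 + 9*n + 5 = m^2*(3*n + 3) + m*(2*n^2 - 23*n - 25) - n^3 + 6*n^2 + 15*n + 8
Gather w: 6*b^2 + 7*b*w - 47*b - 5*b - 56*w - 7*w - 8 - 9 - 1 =6*b^2 - 52*b + w*(7*b - 63) - 18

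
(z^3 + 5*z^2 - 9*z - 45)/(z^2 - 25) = (z^2 - 9)/(z - 5)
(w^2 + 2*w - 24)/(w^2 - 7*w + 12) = (w + 6)/(w - 3)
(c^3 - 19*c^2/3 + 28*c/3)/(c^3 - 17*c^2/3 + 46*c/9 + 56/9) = 3*c/(3*c + 2)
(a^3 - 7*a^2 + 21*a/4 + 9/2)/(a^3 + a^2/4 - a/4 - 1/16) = 4*(2*a^2 - 15*a + 18)/(8*a^2 - 2*a - 1)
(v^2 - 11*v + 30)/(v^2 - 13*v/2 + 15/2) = 2*(v - 6)/(2*v - 3)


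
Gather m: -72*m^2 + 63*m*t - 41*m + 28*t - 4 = -72*m^2 + m*(63*t - 41) + 28*t - 4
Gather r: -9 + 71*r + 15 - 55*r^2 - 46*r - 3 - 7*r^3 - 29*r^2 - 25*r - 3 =-7*r^3 - 84*r^2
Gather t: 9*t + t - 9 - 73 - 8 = 10*t - 90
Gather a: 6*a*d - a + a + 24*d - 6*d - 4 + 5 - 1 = 6*a*d + 18*d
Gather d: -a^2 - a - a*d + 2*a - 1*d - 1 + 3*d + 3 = -a^2 + a + d*(2 - a) + 2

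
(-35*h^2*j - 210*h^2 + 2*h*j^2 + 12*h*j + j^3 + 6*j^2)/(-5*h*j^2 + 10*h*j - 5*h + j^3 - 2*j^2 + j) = (7*h*j + 42*h + j^2 + 6*j)/(j^2 - 2*j + 1)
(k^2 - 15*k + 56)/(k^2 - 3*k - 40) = (k - 7)/(k + 5)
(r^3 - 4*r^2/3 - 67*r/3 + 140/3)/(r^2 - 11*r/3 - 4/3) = (3*r^2 + 8*r - 35)/(3*r + 1)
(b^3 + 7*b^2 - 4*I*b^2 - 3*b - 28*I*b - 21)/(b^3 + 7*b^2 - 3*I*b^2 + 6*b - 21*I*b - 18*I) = (b^2 + b*(7 - I) - 7*I)/(b^2 + 7*b + 6)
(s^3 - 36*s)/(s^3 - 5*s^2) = (s^2 - 36)/(s*(s - 5))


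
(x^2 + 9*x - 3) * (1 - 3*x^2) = -3*x^4 - 27*x^3 + 10*x^2 + 9*x - 3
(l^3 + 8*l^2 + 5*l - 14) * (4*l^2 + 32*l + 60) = 4*l^5 + 64*l^4 + 336*l^3 + 584*l^2 - 148*l - 840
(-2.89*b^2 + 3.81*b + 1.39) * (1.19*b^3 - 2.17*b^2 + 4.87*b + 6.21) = -3.4391*b^5 + 10.8052*b^4 - 20.6879*b^3 - 2.4085*b^2 + 30.4294*b + 8.6319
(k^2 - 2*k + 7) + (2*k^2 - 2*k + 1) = 3*k^2 - 4*k + 8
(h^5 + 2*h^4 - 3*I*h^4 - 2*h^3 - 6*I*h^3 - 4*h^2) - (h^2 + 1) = h^5 + 2*h^4 - 3*I*h^4 - 2*h^3 - 6*I*h^3 - 5*h^2 - 1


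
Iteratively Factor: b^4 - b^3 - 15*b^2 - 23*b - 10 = (b + 2)*(b^3 - 3*b^2 - 9*b - 5) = (b + 1)*(b + 2)*(b^2 - 4*b - 5) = (b + 1)^2*(b + 2)*(b - 5)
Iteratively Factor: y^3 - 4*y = (y)*(y^2 - 4) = y*(y - 2)*(y + 2)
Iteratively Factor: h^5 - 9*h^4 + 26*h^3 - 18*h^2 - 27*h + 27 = (h - 3)*(h^4 - 6*h^3 + 8*h^2 + 6*h - 9) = (h - 3)^2*(h^3 - 3*h^2 - h + 3) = (h - 3)^3*(h^2 - 1) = (h - 3)^3*(h - 1)*(h + 1)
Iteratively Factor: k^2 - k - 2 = (k - 2)*(k + 1)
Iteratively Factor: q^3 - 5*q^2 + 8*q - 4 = (q - 1)*(q^2 - 4*q + 4) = (q - 2)*(q - 1)*(q - 2)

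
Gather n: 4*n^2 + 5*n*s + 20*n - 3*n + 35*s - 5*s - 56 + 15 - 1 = 4*n^2 + n*(5*s + 17) + 30*s - 42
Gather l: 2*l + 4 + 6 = 2*l + 10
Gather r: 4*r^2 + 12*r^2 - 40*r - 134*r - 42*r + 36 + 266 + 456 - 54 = 16*r^2 - 216*r + 704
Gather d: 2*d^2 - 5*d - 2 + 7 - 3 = 2*d^2 - 5*d + 2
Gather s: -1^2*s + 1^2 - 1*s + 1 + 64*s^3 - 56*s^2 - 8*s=64*s^3 - 56*s^2 - 10*s + 2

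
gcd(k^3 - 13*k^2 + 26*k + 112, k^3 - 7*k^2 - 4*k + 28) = k^2 - 5*k - 14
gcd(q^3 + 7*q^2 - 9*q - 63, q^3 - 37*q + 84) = q^2 + 4*q - 21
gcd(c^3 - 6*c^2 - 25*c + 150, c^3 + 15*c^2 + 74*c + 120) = c + 5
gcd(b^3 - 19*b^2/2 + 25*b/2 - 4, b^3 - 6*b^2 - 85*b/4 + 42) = b - 8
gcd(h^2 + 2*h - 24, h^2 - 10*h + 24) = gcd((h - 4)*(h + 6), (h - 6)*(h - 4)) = h - 4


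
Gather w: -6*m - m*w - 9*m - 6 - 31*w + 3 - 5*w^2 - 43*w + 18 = -15*m - 5*w^2 + w*(-m - 74) + 15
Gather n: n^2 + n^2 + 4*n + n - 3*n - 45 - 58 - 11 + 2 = 2*n^2 + 2*n - 112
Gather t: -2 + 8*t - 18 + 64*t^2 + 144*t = 64*t^2 + 152*t - 20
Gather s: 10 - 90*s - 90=-90*s - 80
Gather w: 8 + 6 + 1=15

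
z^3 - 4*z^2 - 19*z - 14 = (z - 7)*(z + 1)*(z + 2)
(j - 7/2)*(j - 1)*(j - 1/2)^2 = j^4 - 11*j^3/2 + 33*j^2/4 - 37*j/8 + 7/8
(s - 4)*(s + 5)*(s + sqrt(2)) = s^3 + s^2 + sqrt(2)*s^2 - 20*s + sqrt(2)*s - 20*sqrt(2)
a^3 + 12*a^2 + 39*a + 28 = (a + 1)*(a + 4)*(a + 7)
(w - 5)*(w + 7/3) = w^2 - 8*w/3 - 35/3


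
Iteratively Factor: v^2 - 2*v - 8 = (v + 2)*(v - 4)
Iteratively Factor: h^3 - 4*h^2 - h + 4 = (h - 4)*(h^2 - 1) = (h - 4)*(h - 1)*(h + 1)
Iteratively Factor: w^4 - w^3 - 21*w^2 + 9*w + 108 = (w + 3)*(w^3 - 4*w^2 - 9*w + 36) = (w - 3)*(w + 3)*(w^2 - w - 12) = (w - 3)*(w + 3)^2*(w - 4)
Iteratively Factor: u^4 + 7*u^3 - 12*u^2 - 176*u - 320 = (u - 5)*(u^3 + 12*u^2 + 48*u + 64) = (u - 5)*(u + 4)*(u^2 + 8*u + 16) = (u - 5)*(u + 4)^2*(u + 4)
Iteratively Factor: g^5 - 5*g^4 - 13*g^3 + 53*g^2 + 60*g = (g + 3)*(g^4 - 8*g^3 + 11*g^2 + 20*g) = g*(g + 3)*(g^3 - 8*g^2 + 11*g + 20) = g*(g + 1)*(g + 3)*(g^2 - 9*g + 20) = g*(g - 5)*(g + 1)*(g + 3)*(g - 4)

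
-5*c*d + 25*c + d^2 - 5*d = (-5*c + d)*(d - 5)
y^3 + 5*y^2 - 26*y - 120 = (y - 5)*(y + 4)*(y + 6)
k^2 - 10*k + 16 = (k - 8)*(k - 2)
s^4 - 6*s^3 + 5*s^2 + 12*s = s*(s - 4)*(s - 3)*(s + 1)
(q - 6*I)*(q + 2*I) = q^2 - 4*I*q + 12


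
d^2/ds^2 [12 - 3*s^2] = -6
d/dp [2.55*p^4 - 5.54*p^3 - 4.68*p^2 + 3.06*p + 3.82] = 10.2*p^3 - 16.62*p^2 - 9.36*p + 3.06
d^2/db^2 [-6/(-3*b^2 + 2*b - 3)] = 12*(-9*b^2 + 6*b + 4*(3*b - 1)^2 - 9)/(3*b^2 - 2*b + 3)^3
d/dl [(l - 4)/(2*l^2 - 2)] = (l^2 - 2*l*(l - 4) - 1)/(2*(l^2 - 1)^2)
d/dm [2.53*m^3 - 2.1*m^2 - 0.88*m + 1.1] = 7.59*m^2 - 4.2*m - 0.88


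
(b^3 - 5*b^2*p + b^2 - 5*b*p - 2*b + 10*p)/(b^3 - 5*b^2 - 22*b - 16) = (b^2 - 5*b*p - b + 5*p)/(b^2 - 7*b - 8)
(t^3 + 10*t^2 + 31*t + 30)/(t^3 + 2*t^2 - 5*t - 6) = (t^2 + 7*t + 10)/(t^2 - t - 2)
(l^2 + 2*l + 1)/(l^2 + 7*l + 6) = (l + 1)/(l + 6)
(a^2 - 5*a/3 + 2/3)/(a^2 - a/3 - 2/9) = 3*(a - 1)/(3*a + 1)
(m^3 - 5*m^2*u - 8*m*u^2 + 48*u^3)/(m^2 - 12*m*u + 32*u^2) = (-m^2 + m*u + 12*u^2)/(-m + 8*u)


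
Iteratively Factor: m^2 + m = (m)*(m + 1)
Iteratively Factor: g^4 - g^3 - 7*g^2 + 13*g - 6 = (g - 1)*(g^3 - 7*g + 6) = (g - 1)*(g + 3)*(g^2 - 3*g + 2) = (g - 2)*(g - 1)*(g + 3)*(g - 1)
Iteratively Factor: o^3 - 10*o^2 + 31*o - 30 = (o - 2)*(o^2 - 8*o + 15) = (o - 3)*(o - 2)*(o - 5)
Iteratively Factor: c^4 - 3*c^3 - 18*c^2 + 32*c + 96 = (c + 2)*(c^3 - 5*c^2 - 8*c + 48) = (c + 2)*(c + 3)*(c^2 - 8*c + 16) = (c - 4)*(c + 2)*(c + 3)*(c - 4)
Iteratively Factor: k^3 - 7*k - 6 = (k + 1)*(k^2 - k - 6) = (k + 1)*(k + 2)*(k - 3)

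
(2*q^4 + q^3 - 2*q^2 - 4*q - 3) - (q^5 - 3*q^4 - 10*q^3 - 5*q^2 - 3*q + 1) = -q^5 + 5*q^4 + 11*q^3 + 3*q^2 - q - 4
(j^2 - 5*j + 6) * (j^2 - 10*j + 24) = j^4 - 15*j^3 + 80*j^2 - 180*j + 144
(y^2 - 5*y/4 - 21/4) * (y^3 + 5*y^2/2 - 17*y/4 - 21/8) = y^5 + 5*y^4/4 - 101*y^3/8 - 167*y^2/16 + 819*y/32 + 441/32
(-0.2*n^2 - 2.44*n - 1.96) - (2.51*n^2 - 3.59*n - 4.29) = -2.71*n^2 + 1.15*n + 2.33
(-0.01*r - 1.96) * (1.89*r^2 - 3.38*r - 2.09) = -0.0189*r^3 - 3.6706*r^2 + 6.6457*r + 4.0964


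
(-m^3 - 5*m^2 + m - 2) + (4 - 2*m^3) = -3*m^3 - 5*m^2 + m + 2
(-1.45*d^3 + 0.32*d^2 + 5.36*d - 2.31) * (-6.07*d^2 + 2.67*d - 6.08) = 8.8015*d^5 - 5.8139*d^4 - 22.8648*d^3 + 26.3873*d^2 - 38.7565*d + 14.0448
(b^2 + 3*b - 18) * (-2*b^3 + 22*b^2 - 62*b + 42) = -2*b^5 + 16*b^4 + 40*b^3 - 540*b^2 + 1242*b - 756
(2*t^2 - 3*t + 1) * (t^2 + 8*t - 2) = 2*t^4 + 13*t^3 - 27*t^2 + 14*t - 2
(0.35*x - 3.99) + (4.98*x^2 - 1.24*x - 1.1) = 4.98*x^2 - 0.89*x - 5.09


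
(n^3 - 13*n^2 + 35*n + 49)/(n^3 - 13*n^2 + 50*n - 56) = (n^2 - 6*n - 7)/(n^2 - 6*n + 8)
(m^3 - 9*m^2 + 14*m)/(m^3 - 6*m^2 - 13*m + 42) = m/(m + 3)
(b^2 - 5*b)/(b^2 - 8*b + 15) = b/(b - 3)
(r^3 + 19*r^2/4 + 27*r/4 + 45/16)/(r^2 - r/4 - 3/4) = (r^2 + 4*r + 15/4)/(r - 1)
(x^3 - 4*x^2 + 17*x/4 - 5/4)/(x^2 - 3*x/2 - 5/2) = (2*x^2 - 3*x + 1)/(2*(x + 1))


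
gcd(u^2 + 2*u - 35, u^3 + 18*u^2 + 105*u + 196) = u + 7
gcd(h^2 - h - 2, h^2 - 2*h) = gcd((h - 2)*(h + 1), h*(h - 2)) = h - 2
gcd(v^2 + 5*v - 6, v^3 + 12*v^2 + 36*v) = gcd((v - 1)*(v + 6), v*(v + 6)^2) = v + 6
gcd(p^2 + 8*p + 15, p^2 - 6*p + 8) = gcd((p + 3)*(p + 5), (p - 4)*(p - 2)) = 1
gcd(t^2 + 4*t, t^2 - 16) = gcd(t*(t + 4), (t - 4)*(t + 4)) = t + 4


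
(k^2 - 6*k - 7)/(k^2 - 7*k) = (k + 1)/k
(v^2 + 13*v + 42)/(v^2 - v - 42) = (v + 7)/(v - 7)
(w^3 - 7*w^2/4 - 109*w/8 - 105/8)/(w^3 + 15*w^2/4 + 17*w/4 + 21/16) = 2*(w - 5)/(2*w + 1)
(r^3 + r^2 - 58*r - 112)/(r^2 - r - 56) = r + 2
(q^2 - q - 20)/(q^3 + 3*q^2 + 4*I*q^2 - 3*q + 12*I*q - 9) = (q^2 - q - 20)/(q^3 + q^2*(3 + 4*I) + q*(-3 + 12*I) - 9)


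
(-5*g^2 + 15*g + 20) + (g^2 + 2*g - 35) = -4*g^2 + 17*g - 15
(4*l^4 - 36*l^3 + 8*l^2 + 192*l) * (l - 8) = 4*l^5 - 68*l^4 + 296*l^3 + 128*l^2 - 1536*l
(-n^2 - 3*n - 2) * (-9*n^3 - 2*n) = 9*n^5 + 27*n^4 + 20*n^3 + 6*n^2 + 4*n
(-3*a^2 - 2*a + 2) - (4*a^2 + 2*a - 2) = -7*a^2 - 4*a + 4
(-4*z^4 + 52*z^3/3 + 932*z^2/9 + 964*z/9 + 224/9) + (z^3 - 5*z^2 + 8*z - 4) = -4*z^4 + 55*z^3/3 + 887*z^2/9 + 1036*z/9 + 188/9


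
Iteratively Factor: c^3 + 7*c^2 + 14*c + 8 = (c + 2)*(c^2 + 5*c + 4) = (c + 2)*(c + 4)*(c + 1)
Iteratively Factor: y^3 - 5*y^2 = (y - 5)*(y^2) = y*(y - 5)*(y)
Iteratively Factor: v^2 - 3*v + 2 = (v - 2)*(v - 1)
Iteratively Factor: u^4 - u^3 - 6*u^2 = (u + 2)*(u^3 - 3*u^2) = u*(u + 2)*(u^2 - 3*u) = u*(u - 3)*(u + 2)*(u)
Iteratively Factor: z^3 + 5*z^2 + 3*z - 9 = (z + 3)*(z^2 + 2*z - 3) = (z - 1)*(z + 3)*(z + 3)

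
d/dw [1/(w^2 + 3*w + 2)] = (-2*w - 3)/(w^2 + 3*w + 2)^2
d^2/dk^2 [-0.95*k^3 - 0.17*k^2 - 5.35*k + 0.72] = -5.7*k - 0.34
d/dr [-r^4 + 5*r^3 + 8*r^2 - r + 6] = -4*r^3 + 15*r^2 + 16*r - 1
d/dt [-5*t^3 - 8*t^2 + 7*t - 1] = -15*t^2 - 16*t + 7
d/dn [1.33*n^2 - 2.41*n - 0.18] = 2.66*n - 2.41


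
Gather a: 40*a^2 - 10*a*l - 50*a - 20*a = 40*a^2 + a*(-10*l - 70)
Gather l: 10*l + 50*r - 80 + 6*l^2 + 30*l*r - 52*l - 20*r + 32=6*l^2 + l*(30*r - 42) + 30*r - 48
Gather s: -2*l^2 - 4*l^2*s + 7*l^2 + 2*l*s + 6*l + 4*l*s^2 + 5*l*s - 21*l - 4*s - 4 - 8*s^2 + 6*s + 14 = 5*l^2 - 15*l + s^2*(4*l - 8) + s*(-4*l^2 + 7*l + 2) + 10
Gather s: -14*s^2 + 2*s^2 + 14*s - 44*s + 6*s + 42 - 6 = -12*s^2 - 24*s + 36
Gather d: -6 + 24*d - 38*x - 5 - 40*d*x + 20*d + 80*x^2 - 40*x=d*(44 - 40*x) + 80*x^2 - 78*x - 11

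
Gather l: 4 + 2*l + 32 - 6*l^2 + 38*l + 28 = -6*l^2 + 40*l + 64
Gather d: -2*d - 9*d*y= d*(-9*y - 2)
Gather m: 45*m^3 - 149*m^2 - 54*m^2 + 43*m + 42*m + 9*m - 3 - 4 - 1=45*m^3 - 203*m^2 + 94*m - 8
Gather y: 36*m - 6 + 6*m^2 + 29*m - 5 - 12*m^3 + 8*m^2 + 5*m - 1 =-12*m^3 + 14*m^2 + 70*m - 12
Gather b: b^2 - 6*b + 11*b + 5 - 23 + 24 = b^2 + 5*b + 6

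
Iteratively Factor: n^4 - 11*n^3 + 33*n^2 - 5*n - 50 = (n - 5)*(n^3 - 6*n^2 + 3*n + 10) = (n - 5)^2*(n^2 - n - 2) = (n - 5)^2*(n + 1)*(n - 2)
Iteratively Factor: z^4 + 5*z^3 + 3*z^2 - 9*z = (z + 3)*(z^3 + 2*z^2 - 3*z) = (z + 3)^2*(z^2 - z) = z*(z + 3)^2*(z - 1)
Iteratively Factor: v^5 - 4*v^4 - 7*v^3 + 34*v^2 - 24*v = (v - 2)*(v^4 - 2*v^3 - 11*v^2 + 12*v) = (v - 4)*(v - 2)*(v^3 + 2*v^2 - 3*v) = (v - 4)*(v - 2)*(v + 3)*(v^2 - v) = (v - 4)*(v - 2)*(v - 1)*(v + 3)*(v)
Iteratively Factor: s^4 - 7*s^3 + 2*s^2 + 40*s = (s + 2)*(s^3 - 9*s^2 + 20*s) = s*(s + 2)*(s^2 - 9*s + 20) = s*(s - 5)*(s + 2)*(s - 4)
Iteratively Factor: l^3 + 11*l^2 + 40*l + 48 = (l + 3)*(l^2 + 8*l + 16) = (l + 3)*(l + 4)*(l + 4)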